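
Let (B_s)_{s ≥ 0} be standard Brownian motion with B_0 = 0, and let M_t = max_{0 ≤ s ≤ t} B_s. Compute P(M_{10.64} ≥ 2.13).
P(M_{10.64} ≥ 2.13) = 2·P(B_{10.64} ≥ 2.13) = 2(1 − Φ(2.13/√10.64)) ≈ 0.5138

By the reflection principle for Brownian motion, P(M_t ≥ a) = 2 · P(B_t ≥ a) for a ≥ 0. Since B_t ~ N(0, t), P(B_t ≥ 2.13) = 1 − Φ(2.13/√t) = 1 − Φ(2.13/√10.64) = 1 − Φ(0.6530). So
  P(M_{10.64} ≥ 2.13) = 2(1 − Φ(0.6530)) ≈ 0.5138.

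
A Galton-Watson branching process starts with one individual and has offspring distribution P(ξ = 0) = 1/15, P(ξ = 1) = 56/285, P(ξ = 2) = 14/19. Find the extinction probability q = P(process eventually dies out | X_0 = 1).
q = 19/210

The pgf is f(s) = 1/15 + 56/285·s + 14/19·s². The extinction probability q is the smallest fixed point of f in [0, 1]. Setting s = f(s):
  14/19·s² + (56/285 − 1)·s + 1/15 = 0
  14/19·s² − (1/15 + 14/19)·s + 1/15 = 0
which factors as (s − 1)·(14/19·s − 1/15) = 0, giving roots s = 1 and s = (1/15)/(14/19) = 19/210.
Mean offspring μ = 56/285 + 2·14/19 = 476/285 > 1 (supercritical), so q < 1. The extinction probability is the smaller root: q = (1/15)/(14/19) = 19/210.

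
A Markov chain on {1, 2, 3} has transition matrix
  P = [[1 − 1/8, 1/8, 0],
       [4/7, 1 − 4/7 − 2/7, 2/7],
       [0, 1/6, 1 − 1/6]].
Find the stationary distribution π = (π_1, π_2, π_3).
π = (32/51, 7/51, 4/17)

This is a birth-death chain on three states, which satisfies detailed balance: π_1 · P_{12} = π_2 · P_{21} and π_2 · P_{23} = π_3 · P_{32}.
From π_1 · 1/8 = π_2 · 4/7: π_2/π_1 = (1/8)/(4/7) = 7/32.
From π_2 · 2/7 = π_3 · 1/6: π_3/π_2 = (2/7)/(1/6) = 12/7.
Take π_1 proportional to 1; then unnormalized π = (1, 7/32, 3/8). Normalize by dividing by the sum 51/32:
  π = (32/51, 7/51, 4/17).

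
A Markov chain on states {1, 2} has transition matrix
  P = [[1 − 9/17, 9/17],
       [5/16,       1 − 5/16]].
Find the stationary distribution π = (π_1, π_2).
π_1 = 85/229, π_2 = 144/229

Solve πP = π with π_1 + π_2 = 1. From πP = π: π_1 · (1 − 9/17) + π_2 · 5/16 = π_1 ⇒ π_2 · 5/16 = π_1 · 9/17 ⇒ π_2/π_1 = (9/17)/(5/16) = 144/85. Together with π_1 + π_2 = 1:
  π_1 = (5/16)/(9/17 + 5/16) = (5/16)/(229/272) = 85/229,
  π_2 = (9/17)/(9/17 + 5/16) = (9/17)/(229/272) = 144/229.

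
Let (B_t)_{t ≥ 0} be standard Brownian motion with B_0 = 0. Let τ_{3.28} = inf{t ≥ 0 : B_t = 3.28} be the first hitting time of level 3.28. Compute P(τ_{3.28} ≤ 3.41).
P(τ_{3.28} ≤ 3.41) = 2(1 − Φ(3.28/√3.41)) = 2(1 − Φ(1.7762)) ≈ 0.0757

By the reflection principle for standard BM, P(τ_b ≤ t) = 2 · P(B_t ≥ b). Since B_t ~ N(0, t), P(B_t ≥ 3.28) = 1 − Φ(3.28/√t) = 1 − Φ(3.28/√3.41) = 1 − Φ(1.7762) ≈ 0.03785. Doubling: P(τ_{3.28} ≤ 3.41) ≈ 2 · 0.03785 = 0.07570 ≈ 0.0757.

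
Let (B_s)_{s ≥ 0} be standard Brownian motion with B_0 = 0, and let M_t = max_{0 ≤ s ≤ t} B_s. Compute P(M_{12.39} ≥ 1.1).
P(M_{12.39} ≥ 1.1) = 2·P(B_{12.39} ≥ 1.1) = 2(1 − Φ(1.1/√12.39)) ≈ 0.7547

By the reflection principle for Brownian motion, P(M_t ≥ a) = 2 · P(B_t ≥ a) for a ≥ 0. Since B_t ~ N(0, t), P(B_t ≥ 1.1) = 1 − Φ(1.1/√t) = 1 − Φ(1.1/√12.39) = 1 − Φ(0.3125). So
  P(M_{12.39} ≥ 1.1) = 2(1 − Φ(0.3125)) ≈ 0.7547.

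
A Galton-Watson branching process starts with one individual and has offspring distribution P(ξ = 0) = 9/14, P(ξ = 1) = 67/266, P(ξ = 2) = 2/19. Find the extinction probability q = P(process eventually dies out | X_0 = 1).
q = 1

Mean offspring μ = 0·9/14 + 1·67/266 + 2·2/19 = 123/266 ≤ 1. For μ ≤ 1 with offspring not concentrated at 1, the Galton-Watson process goes extinct almost surely, so q = 1.
(Algebraic check: The pgf is f(s) = 9/14 + 67/266·s + 2/19·s². The extinction probability q is the smallest fixed point of f in [0, 1]. Setting s = f(s):
  2/19·s² + (67/266 − 1)·s + 9/14 = 0
  2/19·s² − (9/14 + 2/19)·s + 9/14 = 0
which factors as (s − 1)·(2/19·s − 9/14) = 0, giving roots s = 1 and s = (9/14)/(2/19) = 171/28. Since 171/28 ≥ 1, the smallest root in [0, 1] is s = 1.)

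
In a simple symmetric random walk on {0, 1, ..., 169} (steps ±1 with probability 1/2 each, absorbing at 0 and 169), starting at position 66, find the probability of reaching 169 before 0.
P(hit 169 before 0) = 66/169

Let u_k = P(hit 169 before 0 | start at k). Then u_0 = 0, u_169 = 1, and u_k = u_{k-1}/2 + u_{k+1}/2 for 1 ≤ k ≤ 168. This harmonic recurrence is solved by u_k = k/169, giving u_66 = 66/169.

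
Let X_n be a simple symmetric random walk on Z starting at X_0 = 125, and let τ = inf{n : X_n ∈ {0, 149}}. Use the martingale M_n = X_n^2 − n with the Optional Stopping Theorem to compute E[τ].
E[τ] = 3000

M_n = X_n^2 − n is a martingale (since E[X_{n+1}^2 | F_n] = X_n^2 + 1). By OST (τ has finite mean in a bounded region), E[M_τ] = E[M_0] = X_0^2 − 0 = 125^2 = 15625. Also E[M_τ] = E[X_τ^2] − E[τ]. The walk exits at 0 or 149, with P(hit 149 first) = 125/149, so E[X_τ^2] = 149^2 · 125/149 + 0 = 18625. Thus E[τ] = E[X_τ^2] − E[M_τ] = 18625 − 15625 = 3000 = 125(149 − 125) = 3000.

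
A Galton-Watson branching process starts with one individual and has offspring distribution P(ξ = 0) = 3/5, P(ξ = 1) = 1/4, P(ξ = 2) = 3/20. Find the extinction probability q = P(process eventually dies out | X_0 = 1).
q = 1

Mean offspring μ = 0·3/5 + 1·1/4 + 2·3/20 = 11/20 ≤ 1. For μ ≤ 1 with offspring not concentrated at 1, the Galton-Watson process goes extinct almost surely, so q = 1.
(Algebraic check: The pgf is f(s) = 3/5 + 1/4·s + 3/20·s². The extinction probability q is the smallest fixed point of f in [0, 1]. Setting s = f(s):
  3/20·s² + (1/4 − 1)·s + 3/5 = 0
  3/20·s² − (3/5 + 3/20)·s + 3/5 = 0
which factors as (s − 1)·(3/20·s − 3/5) = 0, giving roots s = 1 and s = (3/5)/(3/20) = 4. Since 4 ≥ 1, the smallest root in [0, 1] is s = 1.)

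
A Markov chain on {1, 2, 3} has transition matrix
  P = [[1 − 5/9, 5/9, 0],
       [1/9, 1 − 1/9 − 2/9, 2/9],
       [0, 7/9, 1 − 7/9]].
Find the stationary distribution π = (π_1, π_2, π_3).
π = (7/52, 35/52, 5/26)

This is a birth-death chain on three states, which satisfies detailed balance: π_1 · P_{12} = π_2 · P_{21} and π_2 · P_{23} = π_3 · P_{32}.
From π_1 · 5/9 = π_2 · 1/9: π_2/π_1 = (5/9)/(1/9) = 5.
From π_2 · 2/9 = π_3 · 7/9: π_3/π_2 = (2/9)/(7/9) = 2/7.
Take π_1 proportional to 1; then unnormalized π = (1, 5, 10/7). Normalize by dividing by the sum 52/7:
  π = (7/52, 35/52, 5/26).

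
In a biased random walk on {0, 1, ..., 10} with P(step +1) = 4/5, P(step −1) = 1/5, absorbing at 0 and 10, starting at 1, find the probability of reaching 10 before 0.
P(hit 10 before 0) = (1 − (1/4)^1) / (1 − (1/4)^10) = 262144/349525

Let u_k denote P(reach 10 before 0 | start at k). Boundary: u_0 = 0, u_10 = 1. Recurrence: u_k = 4/5·u_{k+1} + 1/5·u_{k-1} for 1 ≤ k ≤ 9. Try u_k = A + B·r^k with r = q/p = (1/5)/(4/5) = 1/4. Substitution satisfies the recurrence; boundary conditions give:
  u_k = (1 − r^k) / (1 − r^N) = (1 − (1/4)^1) / (1 − (1/4)^10) = 262144/349525.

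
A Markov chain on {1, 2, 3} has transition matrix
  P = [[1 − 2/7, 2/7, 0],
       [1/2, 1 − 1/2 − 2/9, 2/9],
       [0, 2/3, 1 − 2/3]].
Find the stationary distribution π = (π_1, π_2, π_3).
π = (21/37, 12/37, 4/37)

This is a birth-death chain on three states, which satisfies detailed balance: π_1 · P_{12} = π_2 · P_{21} and π_2 · P_{23} = π_3 · P_{32}.
From π_1 · 2/7 = π_2 · 1/2: π_2/π_1 = (2/7)/(1/2) = 4/7.
From π_2 · 2/9 = π_3 · 2/3: π_3/π_2 = (2/9)/(2/3) = 1/3.
Take π_1 proportional to 1; then unnormalized π = (1, 4/7, 4/21). Normalize by dividing by the sum 37/21:
  π = (21/37, 12/37, 4/37).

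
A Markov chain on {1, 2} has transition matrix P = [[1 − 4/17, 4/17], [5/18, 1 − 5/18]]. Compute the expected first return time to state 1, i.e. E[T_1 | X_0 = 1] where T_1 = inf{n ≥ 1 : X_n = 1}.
E[T_1 | X_0 = 1] = 1/π_1 = 157/85

For an irreducible recurrent Markov chain with stationary distribution π, E[T_i | X_0 = i] = 1/π_i (Kac's formula). Here π_1 = (5/18)/(4/17 + 5/18) = (5/18)/(157/306) = 85/157, so E[T_1 | X_0 = 1] = 1/π_1 = (4/17 + 5/18)/(5/18) = (157/306)/(5/18) = 157/85.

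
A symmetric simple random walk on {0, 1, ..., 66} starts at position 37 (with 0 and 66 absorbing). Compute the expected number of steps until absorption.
E[τ | X_0 = 37] = 1073

Let v_k = E[τ | X_0 = k]. Boundary: v_0 = v_66 = 0. Recurrence: v_k = 1 + (v_{k-1} + v_{k+1})/2 for 1 ≤ k ≤ 65. The particular solution to v_k − (v_{k-1} + v_{k+1})/2 = 1 is v_k = −k^2. Adding homogeneous solution A + B k and matching boundaries gives v_k = k (66 − k). Substituting k = 37: v_37 = 37 · 29 = 1073.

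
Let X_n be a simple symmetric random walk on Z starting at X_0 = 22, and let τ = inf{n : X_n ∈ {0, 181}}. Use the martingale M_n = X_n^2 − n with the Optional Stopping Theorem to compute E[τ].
E[τ] = 3498

M_n = X_n^2 − n is a martingale (since E[X_{n+1}^2 | F_n] = X_n^2 + 1). By OST (τ has finite mean in a bounded region), E[M_τ] = E[M_0] = X_0^2 − 0 = 22^2 = 484. Also E[M_τ] = E[X_τ^2] − E[τ]. The walk exits at 0 or 181, with P(hit 181 first) = 22/181, so E[X_τ^2] = 181^2 · 22/181 + 0 = 3982. Thus E[τ] = E[X_τ^2] − E[M_τ] = 3982 − 484 = 3498 = 22(181 − 22) = 3498.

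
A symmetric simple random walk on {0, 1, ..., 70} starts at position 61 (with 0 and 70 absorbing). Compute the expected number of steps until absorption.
E[τ | X_0 = 61] = 549

Let v_k = E[τ | X_0 = k]. Boundary: v_0 = v_70 = 0. Recurrence: v_k = 1 + (v_{k-1} + v_{k+1})/2 for 1 ≤ k ≤ 69. The particular solution to v_k − (v_{k-1} + v_{k+1})/2 = 1 is v_k = −k^2. Adding homogeneous solution A + B k and matching boundaries gives v_k = k (70 − k). Substituting k = 61: v_61 = 61 · 9 = 549.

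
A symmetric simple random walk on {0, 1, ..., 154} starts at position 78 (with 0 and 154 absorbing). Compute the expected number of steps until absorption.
E[τ | X_0 = 78] = 5928

Let v_k = E[τ | X_0 = k]. Boundary: v_0 = v_154 = 0. Recurrence: v_k = 1 + (v_{k-1} + v_{k+1})/2 for 1 ≤ k ≤ 153. The particular solution to v_k − (v_{k-1} + v_{k+1})/2 = 1 is v_k = −k^2. Adding homogeneous solution A + B k and matching boundaries gives v_k = k (154 − k). Substituting k = 78: v_78 = 78 · 76 = 5928.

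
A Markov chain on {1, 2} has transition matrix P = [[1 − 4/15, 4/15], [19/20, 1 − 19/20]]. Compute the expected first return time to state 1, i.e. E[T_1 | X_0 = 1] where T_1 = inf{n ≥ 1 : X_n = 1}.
E[T_1 | X_0 = 1] = 1/π_1 = 73/57

For an irreducible recurrent Markov chain with stationary distribution π, E[T_i | X_0 = i] = 1/π_i (Kac's formula). Here π_1 = (19/20)/(4/15 + 19/20) = (19/20)/(73/60) = 57/73, so E[T_1 | X_0 = 1] = 1/π_1 = (4/15 + 19/20)/(19/20) = (73/60)/(19/20) = 73/57.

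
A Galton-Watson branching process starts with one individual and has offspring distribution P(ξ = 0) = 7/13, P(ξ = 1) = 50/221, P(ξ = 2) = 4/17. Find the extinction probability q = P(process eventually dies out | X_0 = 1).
q = 1

Mean offspring μ = 0·7/13 + 1·50/221 + 2·4/17 = 154/221 ≤ 1. For μ ≤ 1 with offspring not concentrated at 1, the Galton-Watson process goes extinct almost surely, so q = 1.
(Algebraic check: The pgf is f(s) = 7/13 + 50/221·s + 4/17·s². The extinction probability q is the smallest fixed point of f in [0, 1]. Setting s = f(s):
  4/17·s² + (50/221 − 1)·s + 7/13 = 0
  4/17·s² − (7/13 + 4/17)·s + 7/13 = 0
which factors as (s − 1)·(4/17·s − 7/13) = 0, giving roots s = 1 and s = (7/13)/(4/17) = 119/52. Since 119/52 ≥ 1, the smallest root in [0, 1] is s = 1.)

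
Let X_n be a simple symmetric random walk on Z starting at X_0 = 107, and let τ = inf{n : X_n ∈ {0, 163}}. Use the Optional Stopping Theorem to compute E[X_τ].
E[X_τ] = 107

X_n is a martingale and τ is a bounded-mean stopping time (indeed τ is finite a.s. with bounded expectation since the walk is in a bounded region). By the OST, E[X_τ] = E[X_0] = 107. Equivalently: E[X_τ] = 163 · P(hit 163 first) + 0 · P(hit 0 first) = 163 · (107/163) = 107.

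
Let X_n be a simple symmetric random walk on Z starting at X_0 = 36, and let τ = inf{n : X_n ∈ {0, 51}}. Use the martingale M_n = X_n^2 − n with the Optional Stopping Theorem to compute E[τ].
E[τ] = 540

M_n = X_n^2 − n is a martingale (since E[X_{n+1}^2 | F_n] = X_n^2 + 1). By OST (τ has finite mean in a bounded region), E[M_τ] = E[M_0] = X_0^2 − 0 = 36^2 = 1296. Also E[M_τ] = E[X_τ^2] − E[τ]. The walk exits at 0 or 51, with P(hit 51 first) = 36/51, so E[X_τ^2] = 51^2 · 36/51 + 0 = 1836. Thus E[τ] = E[X_τ^2] − E[M_τ] = 1836 − 1296 = 540 = 36(51 − 36) = 540.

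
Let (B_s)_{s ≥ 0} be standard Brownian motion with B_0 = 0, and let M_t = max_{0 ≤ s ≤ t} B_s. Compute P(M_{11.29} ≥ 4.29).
P(M_{11.29} ≥ 4.29) = 2·P(B_{11.29} ≥ 4.29) = 2(1 − Φ(4.29/√11.29)) ≈ 0.2017

By the reflection principle for Brownian motion, P(M_t ≥ a) = 2 · P(B_t ≥ a) for a ≥ 0. Since B_t ~ N(0, t), P(B_t ≥ 4.29) = 1 − Φ(4.29/√t) = 1 − Φ(4.29/√11.29) = 1 − Φ(1.2768). So
  P(M_{11.29} ≥ 4.29) = 2(1 − Φ(1.2768)) ≈ 0.2017.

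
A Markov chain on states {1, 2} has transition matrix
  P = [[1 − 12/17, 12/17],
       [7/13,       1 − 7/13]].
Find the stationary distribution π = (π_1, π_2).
π_1 = 119/275, π_2 = 156/275

Solve πP = π with π_1 + π_2 = 1. From πP = π: π_1 · (1 − 12/17) + π_2 · 7/13 = π_1 ⇒ π_2 · 7/13 = π_1 · 12/17 ⇒ π_2/π_1 = (12/17)/(7/13) = 156/119. Together with π_1 + π_2 = 1:
  π_1 = (7/13)/(12/17 + 7/13) = (7/13)/(275/221) = 119/275,
  π_2 = (12/17)/(12/17 + 7/13) = (12/17)/(275/221) = 156/275.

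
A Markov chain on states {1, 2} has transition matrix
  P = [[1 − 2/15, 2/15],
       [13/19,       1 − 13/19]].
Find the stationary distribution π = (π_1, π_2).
π_1 = 195/233, π_2 = 38/233

Solve πP = π with π_1 + π_2 = 1. From πP = π: π_1 · (1 − 2/15) + π_2 · 13/19 = π_1 ⇒ π_2 · 13/19 = π_1 · 2/15 ⇒ π_2/π_1 = (2/15)/(13/19) = 38/195. Together with π_1 + π_2 = 1:
  π_1 = (13/19)/(2/15 + 13/19) = (13/19)/(233/285) = 195/233,
  π_2 = (2/15)/(2/15 + 13/19) = (2/15)/(233/285) = 38/233.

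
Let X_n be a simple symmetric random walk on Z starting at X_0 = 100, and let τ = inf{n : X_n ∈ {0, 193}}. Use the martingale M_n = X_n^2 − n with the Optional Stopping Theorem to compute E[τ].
E[τ] = 9300

M_n = X_n^2 − n is a martingale (since E[X_{n+1}^2 | F_n] = X_n^2 + 1). By OST (τ has finite mean in a bounded region), E[M_τ] = E[M_0] = X_0^2 − 0 = 100^2 = 10000. Also E[M_τ] = E[X_τ^2] − E[τ]. The walk exits at 0 or 193, with P(hit 193 first) = 100/193, so E[X_τ^2] = 193^2 · 100/193 + 0 = 19300. Thus E[τ] = E[X_τ^2] − E[M_τ] = 19300 − 10000 = 9300 = 100(193 − 100) = 9300.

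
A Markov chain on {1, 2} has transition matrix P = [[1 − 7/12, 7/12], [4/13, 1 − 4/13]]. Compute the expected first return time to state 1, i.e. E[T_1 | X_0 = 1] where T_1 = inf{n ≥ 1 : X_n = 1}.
E[T_1 | X_0 = 1] = 1/π_1 = 139/48

For an irreducible recurrent Markov chain with stationary distribution π, E[T_i | X_0 = i] = 1/π_i (Kac's formula). Here π_1 = (4/13)/(7/12 + 4/13) = (4/13)/(139/156) = 48/139, so E[T_1 | X_0 = 1] = 1/π_1 = (7/12 + 4/13)/(4/13) = (139/156)/(4/13) = 139/48.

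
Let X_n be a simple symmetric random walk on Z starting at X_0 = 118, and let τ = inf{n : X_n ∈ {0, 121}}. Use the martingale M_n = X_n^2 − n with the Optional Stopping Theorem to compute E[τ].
E[τ] = 354

M_n = X_n^2 − n is a martingale (since E[X_{n+1}^2 | F_n] = X_n^2 + 1). By OST (τ has finite mean in a bounded region), E[M_τ] = E[M_0] = X_0^2 − 0 = 118^2 = 13924. Also E[M_τ] = E[X_τ^2] − E[τ]. The walk exits at 0 or 121, with P(hit 121 first) = 118/121, so E[X_τ^2] = 121^2 · 118/121 + 0 = 14278. Thus E[τ] = E[X_τ^2] − E[M_τ] = 14278 − 13924 = 354 = 118(121 − 118) = 354.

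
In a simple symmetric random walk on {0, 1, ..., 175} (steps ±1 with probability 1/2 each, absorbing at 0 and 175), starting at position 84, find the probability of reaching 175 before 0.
P(hit 175 before 0) = 84/175 = 12/25

Let u_k = P(hit 175 before 0 | start at k). Then u_0 = 0, u_175 = 1, and u_k = u_{k-1}/2 + u_{k+1}/2 for 1 ≤ k ≤ 174. This harmonic recurrence is solved by u_k = k/175, giving u_84 = 84/175 = 12/25.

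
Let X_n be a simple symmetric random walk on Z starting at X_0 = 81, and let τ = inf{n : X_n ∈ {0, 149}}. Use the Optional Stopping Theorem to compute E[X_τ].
E[X_τ] = 81

X_n is a martingale and τ is a bounded-mean stopping time (indeed τ is finite a.s. with bounded expectation since the walk is in a bounded region). By the OST, E[X_τ] = E[X_0] = 81. Equivalently: E[X_τ] = 149 · P(hit 149 first) + 0 · P(hit 0 first) = 149 · (81/149) = 81.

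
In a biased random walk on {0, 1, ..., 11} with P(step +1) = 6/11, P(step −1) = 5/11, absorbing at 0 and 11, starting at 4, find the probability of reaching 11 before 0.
P(hit 11 before 0) = (1 − (5/6)^4) / (1 − (5/6)^11) = 187837056/313968931

Let u_k denote P(reach 11 before 0 | start at k). Boundary: u_0 = 0, u_11 = 1. Recurrence: u_k = 6/11·u_{k+1} + 5/11·u_{k-1} for 1 ≤ k ≤ 10. Try u_k = A + B·r^k with r = q/p = (5/11)/(6/11) = 5/6. Substitution satisfies the recurrence; boundary conditions give:
  u_k = (1 − r^k) / (1 − r^N) = (1 − (5/6)^4) / (1 − (5/6)^11) = 187837056/313968931.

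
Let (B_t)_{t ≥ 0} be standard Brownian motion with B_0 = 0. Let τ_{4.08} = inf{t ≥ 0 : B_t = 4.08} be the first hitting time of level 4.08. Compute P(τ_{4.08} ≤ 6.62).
P(τ_{4.08} ≤ 6.62) = 2(1 − Φ(4.08/√6.62)) = 2(1 − Φ(1.5857)) ≈ 0.1128

By the reflection principle for standard BM, P(τ_b ≤ t) = 2 · P(B_t ≥ b). Since B_t ~ N(0, t), P(B_t ≥ 4.08) = 1 − Φ(4.08/√t) = 1 − Φ(4.08/√6.62) = 1 − Φ(1.5857) ≈ 0.05640. Doubling: P(τ_{4.08} ≤ 6.62) ≈ 2 · 0.05640 = 0.11280 ≈ 0.1128.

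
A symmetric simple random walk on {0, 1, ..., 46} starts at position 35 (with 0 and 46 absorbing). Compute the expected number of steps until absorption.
E[τ | X_0 = 35] = 385

Let v_k = E[τ | X_0 = k]. Boundary: v_0 = v_46 = 0. Recurrence: v_k = 1 + (v_{k-1} + v_{k+1})/2 for 1 ≤ k ≤ 45. The particular solution to v_k − (v_{k-1} + v_{k+1})/2 = 1 is v_k = −k^2. Adding homogeneous solution A + B k and matching boundaries gives v_k = k (46 − k). Substituting k = 35: v_35 = 35 · 11 = 385.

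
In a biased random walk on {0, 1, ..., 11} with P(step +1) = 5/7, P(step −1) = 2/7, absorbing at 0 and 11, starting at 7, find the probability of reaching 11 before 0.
P(hit 11 before 0) = (1 − (2/5)^7) / (1 − (2/5)^11) = 16249375/16275359

Let u_k denote P(reach 11 before 0 | start at k). Boundary: u_0 = 0, u_11 = 1. Recurrence: u_k = 5/7·u_{k+1} + 2/7·u_{k-1} for 1 ≤ k ≤ 10. Try u_k = A + B·r^k with r = q/p = (2/7)/(5/7) = 2/5. Substitution satisfies the recurrence; boundary conditions give:
  u_k = (1 − r^k) / (1 − r^N) = (1 − (2/5)^7) / (1 − (2/5)^11) = 16249375/16275359.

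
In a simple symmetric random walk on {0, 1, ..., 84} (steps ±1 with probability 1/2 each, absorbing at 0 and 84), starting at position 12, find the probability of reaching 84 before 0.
P(hit 84 before 0) = 12/84 = 1/7

Let u_k = P(hit 84 before 0 | start at k). Then u_0 = 0, u_84 = 1, and u_k = u_{k-1}/2 + u_{k+1}/2 for 1 ≤ k ≤ 83. This harmonic recurrence is solved by u_k = k/84, giving u_12 = 12/84 = 1/7.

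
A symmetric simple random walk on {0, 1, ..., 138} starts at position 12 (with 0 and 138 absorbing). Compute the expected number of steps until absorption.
E[τ | X_0 = 12] = 1512

Let v_k = E[τ | X_0 = k]. Boundary: v_0 = v_138 = 0. Recurrence: v_k = 1 + (v_{k-1} + v_{k+1})/2 for 1 ≤ k ≤ 137. The particular solution to v_k − (v_{k-1} + v_{k+1})/2 = 1 is v_k = −k^2. Adding homogeneous solution A + B k and matching boundaries gives v_k = k (138 − k). Substituting k = 12: v_12 = 12 · 126 = 1512.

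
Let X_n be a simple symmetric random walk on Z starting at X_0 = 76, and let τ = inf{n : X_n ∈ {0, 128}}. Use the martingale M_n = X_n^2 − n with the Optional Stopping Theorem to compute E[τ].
E[τ] = 3952

M_n = X_n^2 − n is a martingale (since E[X_{n+1}^2 | F_n] = X_n^2 + 1). By OST (τ has finite mean in a bounded region), E[M_τ] = E[M_0] = X_0^2 − 0 = 76^2 = 5776. Also E[M_τ] = E[X_τ^2] − E[τ]. The walk exits at 0 or 128, with P(hit 128 first) = 76/128, so E[X_τ^2] = 128^2 · 76/128 + 0 = 9728. Thus E[τ] = E[X_τ^2] − E[M_τ] = 9728 − 5776 = 3952 = 76(128 − 76) = 3952.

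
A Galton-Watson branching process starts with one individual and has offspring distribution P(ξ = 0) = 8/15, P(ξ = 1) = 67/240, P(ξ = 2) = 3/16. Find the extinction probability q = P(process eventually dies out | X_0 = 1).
q = 1

Mean offspring μ = 0·8/15 + 1·67/240 + 2·3/16 = 157/240 ≤ 1. For μ ≤ 1 with offspring not concentrated at 1, the Galton-Watson process goes extinct almost surely, so q = 1.
(Algebraic check: The pgf is f(s) = 8/15 + 67/240·s + 3/16·s². The extinction probability q is the smallest fixed point of f in [0, 1]. Setting s = f(s):
  3/16·s² + (67/240 − 1)·s + 8/15 = 0
  3/16·s² − (8/15 + 3/16)·s + 8/15 = 0
which factors as (s − 1)·(3/16·s − 8/15) = 0, giving roots s = 1 and s = (8/15)/(3/16) = 128/45. Since 128/45 ≥ 1, the smallest root in [0, 1] is s = 1.)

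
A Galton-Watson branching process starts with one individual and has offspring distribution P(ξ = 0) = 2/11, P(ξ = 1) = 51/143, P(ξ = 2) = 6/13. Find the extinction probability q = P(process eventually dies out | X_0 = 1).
q = 13/33

The pgf is f(s) = 2/11 + 51/143·s + 6/13·s². The extinction probability q is the smallest fixed point of f in [0, 1]. Setting s = f(s):
  6/13·s² + (51/143 − 1)·s + 2/11 = 0
  6/13·s² − (2/11 + 6/13)·s + 2/11 = 0
which factors as (s − 1)·(6/13·s − 2/11) = 0, giving roots s = 1 and s = (2/11)/(6/13) = 13/33.
Mean offspring μ = 51/143 + 2·6/13 = 183/143 > 1 (supercritical), so q < 1. The extinction probability is the smaller root: q = (2/11)/(6/13) = 13/33.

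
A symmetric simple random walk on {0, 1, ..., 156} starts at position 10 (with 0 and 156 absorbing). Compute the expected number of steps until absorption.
E[τ | X_0 = 10] = 1460

Let v_k = E[τ | X_0 = k]. Boundary: v_0 = v_156 = 0. Recurrence: v_k = 1 + (v_{k-1} + v_{k+1})/2 for 1 ≤ k ≤ 155. The particular solution to v_k − (v_{k-1} + v_{k+1})/2 = 1 is v_k = −k^2. Adding homogeneous solution A + B k and matching boundaries gives v_k = k (156 − k). Substituting k = 10: v_10 = 10 · 146 = 1460.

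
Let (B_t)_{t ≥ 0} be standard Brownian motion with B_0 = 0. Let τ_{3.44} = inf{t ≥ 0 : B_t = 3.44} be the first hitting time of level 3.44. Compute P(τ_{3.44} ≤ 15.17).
P(τ_{3.44} ≤ 15.17) = 2(1 − Φ(3.44/√15.17)) = 2(1 − Φ(0.8832)) ≈ 0.3771

By the reflection principle for standard BM, P(τ_b ≤ t) = 2 · P(B_t ≥ b). Since B_t ~ N(0, t), P(B_t ≥ 3.44) = 1 − Φ(3.44/√t) = 1 − Φ(3.44/√15.17) = 1 − Φ(0.8832) ≈ 0.18856. Doubling: P(τ_{3.44} ≤ 15.17) ≈ 2 · 0.18856 = 0.37712 ≈ 0.3771.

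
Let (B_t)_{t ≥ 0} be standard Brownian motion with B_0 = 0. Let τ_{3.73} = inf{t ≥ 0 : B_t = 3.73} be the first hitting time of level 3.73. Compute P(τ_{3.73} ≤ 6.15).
P(τ_{3.73} ≤ 6.15) = 2(1 − Φ(3.73/√6.15)) = 2(1 − Φ(1.5041)) ≈ 0.1326

By the reflection principle for standard BM, P(τ_b ≤ t) = 2 · P(B_t ≥ b). Since B_t ~ N(0, t), P(B_t ≥ 3.73) = 1 − Φ(3.73/√t) = 1 − Φ(3.73/√6.15) = 1 − Φ(1.5041) ≈ 0.06628. Doubling: P(τ_{3.73} ≤ 6.15) ≈ 2 · 0.06628 = 0.13256 ≈ 0.1326.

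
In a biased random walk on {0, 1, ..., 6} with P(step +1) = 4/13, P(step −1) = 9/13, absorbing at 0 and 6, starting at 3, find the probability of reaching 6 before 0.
P(hit 6 before 0) = (1 − (9/4)^3) / (1 − (9/4)^6) = 64/793

Let u_k denote P(reach 6 before 0 | start at k). Boundary: u_0 = 0, u_6 = 1. Recurrence: u_k = 4/13·u_{k+1} + 9/13·u_{k-1} for 1 ≤ k ≤ 5. Try u_k = A + B·r^k with r = q/p = (9/13)/(4/13) = 9/4. Substitution satisfies the recurrence; boundary conditions give:
  u_k = (1 − r^k) / (1 − r^N) = (1 − (9/4)^3) / (1 − (9/4)^6) = 64/793.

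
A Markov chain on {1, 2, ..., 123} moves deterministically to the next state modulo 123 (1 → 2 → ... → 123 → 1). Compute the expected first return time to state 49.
E[T_49 | X_0 = 49] = 123

The chain cycles deterministically, so starting at state 49 it returns in exactly 123 steps. Equivalently, the stationary distribution is uniform π_j = 1/123 for every state j, so by Kac's formula E[T_49] = 1/π_49 = 123.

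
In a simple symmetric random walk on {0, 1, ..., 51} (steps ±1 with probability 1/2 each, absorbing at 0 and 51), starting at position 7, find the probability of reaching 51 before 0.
P(hit 51 before 0) = 7/51

Let u_k = P(hit 51 before 0 | start at k). Then u_0 = 0, u_51 = 1, and u_k = u_{k-1}/2 + u_{k+1}/2 for 1 ≤ k ≤ 50. This harmonic recurrence is solved by u_k = k/51, giving u_7 = 7/51.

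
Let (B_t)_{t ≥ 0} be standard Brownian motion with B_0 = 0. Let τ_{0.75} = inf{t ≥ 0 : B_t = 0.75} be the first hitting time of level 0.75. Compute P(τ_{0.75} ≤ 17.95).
P(τ_{0.75} ≤ 17.95) = 2(1 − Φ(0.75/√17.95)) = 2(1 − Φ(0.1770)) ≈ 0.8595

By the reflection principle for standard BM, P(τ_b ≤ t) = 2 · P(B_t ≥ b). Since B_t ~ N(0, t), P(B_t ≥ 0.75) = 1 − Φ(0.75/√t) = 1 − Φ(0.75/√17.95) = 1 − Φ(0.1770) ≈ 0.42975. Doubling: P(τ_{0.75} ≤ 17.95) ≈ 2 · 0.42975 = 0.85950 ≈ 0.8595.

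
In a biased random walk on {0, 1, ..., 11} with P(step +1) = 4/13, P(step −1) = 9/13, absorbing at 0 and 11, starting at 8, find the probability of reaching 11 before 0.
P(hit 11 before 0) = (1 − (9/4)^8) / (1 − (9/4)^11) = 550159168/6275373061

Let u_k denote P(reach 11 before 0 | start at k). Boundary: u_0 = 0, u_11 = 1. Recurrence: u_k = 4/13·u_{k+1} + 9/13·u_{k-1} for 1 ≤ k ≤ 10. Try u_k = A + B·r^k with r = q/p = (9/13)/(4/13) = 9/4. Substitution satisfies the recurrence; boundary conditions give:
  u_k = (1 − r^k) / (1 − r^N) = (1 − (9/4)^8) / (1 − (9/4)^11) = 550159168/6275373061.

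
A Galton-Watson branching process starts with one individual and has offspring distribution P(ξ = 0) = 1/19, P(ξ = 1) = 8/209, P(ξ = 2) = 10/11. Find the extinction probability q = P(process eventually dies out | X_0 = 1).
q = 11/190

The pgf is f(s) = 1/19 + 8/209·s + 10/11·s². The extinction probability q is the smallest fixed point of f in [0, 1]. Setting s = f(s):
  10/11·s² + (8/209 − 1)·s + 1/19 = 0
  10/11·s² − (1/19 + 10/11)·s + 1/19 = 0
which factors as (s − 1)·(10/11·s − 1/19) = 0, giving roots s = 1 and s = (1/19)/(10/11) = 11/190.
Mean offspring μ = 8/209 + 2·10/11 = 388/209 > 1 (supercritical), so q < 1. The extinction probability is the smaller root: q = (1/19)/(10/11) = 11/190.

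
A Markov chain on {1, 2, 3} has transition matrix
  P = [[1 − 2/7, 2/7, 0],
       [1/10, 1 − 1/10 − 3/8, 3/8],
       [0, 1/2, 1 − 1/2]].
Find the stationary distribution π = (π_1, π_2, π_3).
π = (1/6, 10/21, 5/14)

This is a birth-death chain on three states, which satisfies detailed balance: π_1 · P_{12} = π_2 · P_{21} and π_2 · P_{23} = π_3 · P_{32}.
From π_1 · 2/7 = π_2 · 1/10: π_2/π_1 = (2/7)/(1/10) = 20/7.
From π_2 · 3/8 = π_3 · 1/2: π_3/π_2 = (3/8)/(1/2) = 3/4.
Take π_1 proportional to 1; then unnormalized π = (1, 20/7, 15/7). Normalize by dividing by the sum 6:
  π = (1/6, 10/21, 5/14).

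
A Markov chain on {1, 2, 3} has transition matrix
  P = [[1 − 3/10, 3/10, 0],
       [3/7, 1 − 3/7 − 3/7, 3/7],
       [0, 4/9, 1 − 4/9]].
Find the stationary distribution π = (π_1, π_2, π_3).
π = (8/19, 28/95, 27/95)

This is a birth-death chain on three states, which satisfies detailed balance: π_1 · P_{12} = π_2 · P_{21} and π_2 · P_{23} = π_3 · P_{32}.
From π_1 · 3/10 = π_2 · 3/7: π_2/π_1 = (3/10)/(3/7) = 7/10.
From π_2 · 3/7 = π_3 · 4/9: π_3/π_2 = (3/7)/(4/9) = 27/28.
Take π_1 proportional to 1; then unnormalized π = (1, 7/10, 27/40). Normalize by dividing by the sum 19/8:
  π = (8/19, 28/95, 27/95).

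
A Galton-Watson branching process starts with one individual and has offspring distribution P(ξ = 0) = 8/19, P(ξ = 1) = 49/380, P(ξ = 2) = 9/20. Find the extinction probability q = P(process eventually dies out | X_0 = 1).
q = 160/171

The pgf is f(s) = 8/19 + 49/380·s + 9/20·s². The extinction probability q is the smallest fixed point of f in [0, 1]. Setting s = f(s):
  9/20·s² + (49/380 − 1)·s + 8/19 = 0
  9/20·s² − (8/19 + 9/20)·s + 8/19 = 0
which factors as (s − 1)·(9/20·s − 8/19) = 0, giving roots s = 1 and s = (8/19)/(9/20) = 160/171.
Mean offspring μ = 49/380 + 2·9/20 = 391/380 > 1 (supercritical), so q < 1. The extinction probability is the smaller root: q = (8/19)/(9/20) = 160/171.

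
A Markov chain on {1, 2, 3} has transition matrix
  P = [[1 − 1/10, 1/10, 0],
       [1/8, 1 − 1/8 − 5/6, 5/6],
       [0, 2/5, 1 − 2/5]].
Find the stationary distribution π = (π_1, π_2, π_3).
π = (15/52, 3/13, 25/52)

This is a birth-death chain on three states, which satisfies detailed balance: π_1 · P_{12} = π_2 · P_{21} and π_2 · P_{23} = π_3 · P_{32}.
From π_1 · 1/10 = π_2 · 1/8: π_2/π_1 = (1/10)/(1/8) = 4/5.
From π_2 · 5/6 = π_3 · 2/5: π_3/π_2 = (5/6)/(2/5) = 25/12.
Take π_1 proportional to 1; then unnormalized π = (1, 4/5, 5/3). Normalize by dividing by the sum 52/15:
  π = (15/52, 3/13, 25/52).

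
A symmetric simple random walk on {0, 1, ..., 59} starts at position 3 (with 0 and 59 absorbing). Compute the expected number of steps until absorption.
E[τ | X_0 = 3] = 168

Let v_k = E[τ | X_0 = k]. Boundary: v_0 = v_59 = 0. Recurrence: v_k = 1 + (v_{k-1} + v_{k+1})/2 for 1 ≤ k ≤ 58. The particular solution to v_k − (v_{k-1} + v_{k+1})/2 = 1 is v_k = −k^2. Adding homogeneous solution A + B k and matching boundaries gives v_k = k (59 − k). Substituting k = 3: v_3 = 3 · 56 = 168.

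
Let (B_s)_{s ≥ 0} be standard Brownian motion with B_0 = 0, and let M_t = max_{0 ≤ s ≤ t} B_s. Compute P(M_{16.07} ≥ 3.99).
P(M_{16.07} ≥ 3.99) = 2·P(B_{16.07} ≥ 3.99) = 2(1 − Φ(3.99/√16.07)) ≈ 0.3196

By the reflection principle for Brownian motion, P(M_t ≥ a) = 2 · P(B_t ≥ a) for a ≥ 0. Since B_t ~ N(0, t), P(B_t ≥ 3.99) = 1 − Φ(3.99/√t) = 1 − Φ(3.99/√16.07) = 1 − Φ(0.9953). So
  P(M_{16.07} ≥ 3.99) = 2(1 − Φ(0.9953)) ≈ 0.3196.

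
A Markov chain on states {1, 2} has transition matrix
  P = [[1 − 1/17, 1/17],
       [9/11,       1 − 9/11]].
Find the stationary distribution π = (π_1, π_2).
π_1 = 153/164, π_2 = 11/164

Solve πP = π with π_1 + π_2 = 1. From πP = π: π_1 · (1 − 1/17) + π_2 · 9/11 = π_1 ⇒ π_2 · 9/11 = π_1 · 1/17 ⇒ π_2/π_1 = (1/17)/(9/11) = 11/153. Together with π_1 + π_2 = 1:
  π_1 = (9/11)/(1/17 + 9/11) = (9/11)/(164/187) = 153/164,
  π_2 = (1/17)/(1/17 + 9/11) = (1/17)/(164/187) = 11/164.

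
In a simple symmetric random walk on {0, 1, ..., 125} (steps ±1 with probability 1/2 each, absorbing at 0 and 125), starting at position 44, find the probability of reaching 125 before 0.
P(hit 125 before 0) = 44/125

Let u_k = P(hit 125 before 0 | start at k). Then u_0 = 0, u_125 = 1, and u_k = u_{k-1}/2 + u_{k+1}/2 for 1 ≤ k ≤ 124. This harmonic recurrence is solved by u_k = k/125, giving u_44 = 44/125.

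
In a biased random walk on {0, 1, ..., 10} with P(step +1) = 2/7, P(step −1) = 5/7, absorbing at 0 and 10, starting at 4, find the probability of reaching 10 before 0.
P(hit 10 before 0) = (1 − (5/2)^4) / (1 − (5/2)^10) = 1856/464981

Let u_k denote P(reach 10 before 0 | start at k). Boundary: u_0 = 0, u_10 = 1. Recurrence: u_k = 2/7·u_{k+1} + 5/7·u_{k-1} for 1 ≤ k ≤ 9. Try u_k = A + B·r^k with r = q/p = (5/7)/(2/7) = 5/2. Substitution satisfies the recurrence; boundary conditions give:
  u_k = (1 − r^k) / (1 − r^N) = (1 − (5/2)^4) / (1 − (5/2)^10) = 1856/464981.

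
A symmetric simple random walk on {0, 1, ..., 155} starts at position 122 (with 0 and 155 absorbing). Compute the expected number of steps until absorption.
E[τ | X_0 = 122] = 4026

Let v_k = E[τ | X_0 = k]. Boundary: v_0 = v_155 = 0. Recurrence: v_k = 1 + (v_{k-1} + v_{k+1})/2 for 1 ≤ k ≤ 154. The particular solution to v_k − (v_{k-1} + v_{k+1})/2 = 1 is v_k = −k^2. Adding homogeneous solution A + B k and matching boundaries gives v_k = k (155 − k). Substituting k = 122: v_122 = 122 · 33 = 4026.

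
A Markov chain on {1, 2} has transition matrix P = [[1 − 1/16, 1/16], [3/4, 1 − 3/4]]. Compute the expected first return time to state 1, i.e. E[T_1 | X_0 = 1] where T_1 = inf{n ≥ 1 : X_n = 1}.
E[T_1 | X_0 = 1] = 1/π_1 = 13/12

For an irreducible recurrent Markov chain with stationary distribution π, E[T_i | X_0 = i] = 1/π_i (Kac's formula). Here π_1 = (3/4)/(1/16 + 3/4) = (3/4)/(13/16) = 12/13, so E[T_1 | X_0 = 1] = 1/π_1 = (1/16 + 3/4)/(3/4) = (13/16)/(3/4) = 13/12.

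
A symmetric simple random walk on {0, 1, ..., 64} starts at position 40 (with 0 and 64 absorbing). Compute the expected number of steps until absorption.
E[τ | X_0 = 40] = 960

Let v_k = E[τ | X_0 = k]. Boundary: v_0 = v_64 = 0. Recurrence: v_k = 1 + (v_{k-1} + v_{k+1})/2 for 1 ≤ k ≤ 63. The particular solution to v_k − (v_{k-1} + v_{k+1})/2 = 1 is v_k = −k^2. Adding homogeneous solution A + B k and matching boundaries gives v_k = k (64 − k). Substituting k = 40: v_40 = 40 · 24 = 960.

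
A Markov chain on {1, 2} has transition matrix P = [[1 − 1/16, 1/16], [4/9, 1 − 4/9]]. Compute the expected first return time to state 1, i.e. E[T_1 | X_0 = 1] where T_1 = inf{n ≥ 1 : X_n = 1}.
E[T_1 | X_0 = 1] = 1/π_1 = 73/64

For an irreducible recurrent Markov chain with stationary distribution π, E[T_i | X_0 = i] = 1/π_i (Kac's formula). Here π_1 = (4/9)/(1/16 + 4/9) = (4/9)/(73/144) = 64/73, so E[T_1 | X_0 = 1] = 1/π_1 = (1/16 + 4/9)/(4/9) = (73/144)/(4/9) = 73/64.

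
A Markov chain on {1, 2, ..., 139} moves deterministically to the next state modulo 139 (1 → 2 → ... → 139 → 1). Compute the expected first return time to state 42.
E[T_42 | X_0 = 42] = 139

The chain cycles deterministically, so starting at state 42 it returns in exactly 139 steps. Equivalently, the stationary distribution is uniform π_j = 1/139 for every state j, so by Kac's formula E[T_42] = 1/π_42 = 139.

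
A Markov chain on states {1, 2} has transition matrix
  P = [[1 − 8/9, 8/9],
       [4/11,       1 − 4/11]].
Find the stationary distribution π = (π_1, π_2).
π_1 = 9/31, π_2 = 22/31

Solve πP = π with π_1 + π_2 = 1. From πP = π: π_1 · (1 − 8/9) + π_2 · 4/11 = π_1 ⇒ π_2 · 4/11 = π_1 · 8/9 ⇒ π_2/π_1 = (8/9)/(4/11) = 22/9. Together with π_1 + π_2 = 1:
  π_1 = (4/11)/(8/9 + 4/11) = (4/11)/(124/99) = 9/31,
  π_2 = (8/9)/(8/9 + 4/11) = (8/9)/(124/99) = 22/31.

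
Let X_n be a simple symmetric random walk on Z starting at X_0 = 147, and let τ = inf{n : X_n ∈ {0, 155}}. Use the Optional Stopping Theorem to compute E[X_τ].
E[X_τ] = 147

X_n is a martingale and τ is a bounded-mean stopping time (indeed τ is finite a.s. with bounded expectation since the walk is in a bounded region). By the OST, E[X_τ] = E[X_0] = 147. Equivalently: E[X_τ] = 155 · P(hit 155 first) + 0 · P(hit 0 first) = 155 · (147/155) = 147.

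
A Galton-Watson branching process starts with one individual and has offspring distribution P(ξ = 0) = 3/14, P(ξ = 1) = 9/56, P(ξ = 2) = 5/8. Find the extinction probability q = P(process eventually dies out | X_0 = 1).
q = 12/35

The pgf is f(s) = 3/14 + 9/56·s + 5/8·s². The extinction probability q is the smallest fixed point of f in [0, 1]. Setting s = f(s):
  5/8·s² + (9/56 − 1)·s + 3/14 = 0
  5/8·s² − (3/14 + 5/8)·s + 3/14 = 0
which factors as (s − 1)·(5/8·s − 3/14) = 0, giving roots s = 1 and s = (3/14)/(5/8) = 12/35.
Mean offspring μ = 9/56 + 2·5/8 = 79/56 > 1 (supercritical), so q < 1. The extinction probability is the smaller root: q = (3/14)/(5/8) = 12/35.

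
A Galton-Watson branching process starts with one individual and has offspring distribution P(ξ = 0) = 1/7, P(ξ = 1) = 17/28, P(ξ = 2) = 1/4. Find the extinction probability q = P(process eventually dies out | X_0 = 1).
q = 4/7

The pgf is f(s) = 1/7 + 17/28·s + 1/4·s². The extinction probability q is the smallest fixed point of f in [0, 1]. Setting s = f(s):
  1/4·s² + (17/28 − 1)·s + 1/7 = 0
  1/4·s² − (1/7 + 1/4)·s + 1/7 = 0
which factors as (s − 1)·(1/4·s − 1/7) = 0, giving roots s = 1 and s = (1/7)/(1/4) = 4/7.
Mean offspring μ = 17/28 + 2·1/4 = 31/28 > 1 (supercritical), so q < 1. The extinction probability is the smaller root: q = (1/7)/(1/4) = 4/7.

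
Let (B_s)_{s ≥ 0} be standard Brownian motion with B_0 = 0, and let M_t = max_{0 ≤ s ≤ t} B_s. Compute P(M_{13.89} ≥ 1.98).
P(M_{13.89} ≥ 1.98) = 2·P(B_{13.89} ≥ 1.98) = 2(1 − Φ(1.98/√13.89)) ≈ 0.5952

By the reflection principle for Brownian motion, P(M_t ≥ a) = 2 · P(B_t ≥ a) for a ≥ 0. Since B_t ~ N(0, t), P(B_t ≥ 1.98) = 1 − Φ(1.98/√t) = 1 − Φ(1.98/√13.89) = 1 − Φ(0.5313). So
  P(M_{13.89} ≥ 1.98) = 2(1 − Φ(0.5313)) ≈ 0.5952.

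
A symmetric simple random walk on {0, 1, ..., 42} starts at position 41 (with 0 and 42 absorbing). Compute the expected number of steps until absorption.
E[τ | X_0 = 41] = 41

Let v_k = E[τ | X_0 = k]. Boundary: v_0 = v_42 = 0. Recurrence: v_k = 1 + (v_{k-1} + v_{k+1})/2 for 1 ≤ k ≤ 41. The particular solution to v_k − (v_{k-1} + v_{k+1})/2 = 1 is v_k = −k^2. Adding homogeneous solution A + B k and matching boundaries gives v_k = k (42 − k). Substituting k = 41: v_41 = 41 · 1 = 41.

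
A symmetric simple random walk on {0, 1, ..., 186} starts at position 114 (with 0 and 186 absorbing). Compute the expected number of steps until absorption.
E[τ | X_0 = 114] = 8208

Let v_k = E[τ | X_0 = k]. Boundary: v_0 = v_186 = 0. Recurrence: v_k = 1 + (v_{k-1} + v_{k+1})/2 for 1 ≤ k ≤ 185. The particular solution to v_k − (v_{k-1} + v_{k+1})/2 = 1 is v_k = −k^2. Adding homogeneous solution A + B k and matching boundaries gives v_k = k (186 − k). Substituting k = 114: v_114 = 114 · 72 = 8208.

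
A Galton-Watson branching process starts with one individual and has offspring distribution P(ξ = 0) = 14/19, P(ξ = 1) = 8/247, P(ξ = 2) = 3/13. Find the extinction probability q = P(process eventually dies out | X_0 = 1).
q = 1

Mean offspring μ = 0·14/19 + 1·8/247 + 2·3/13 = 122/247 ≤ 1. For μ ≤ 1 with offspring not concentrated at 1, the Galton-Watson process goes extinct almost surely, so q = 1.
(Algebraic check: The pgf is f(s) = 14/19 + 8/247·s + 3/13·s². The extinction probability q is the smallest fixed point of f in [0, 1]. Setting s = f(s):
  3/13·s² + (8/247 − 1)·s + 14/19 = 0
  3/13·s² − (14/19 + 3/13)·s + 14/19 = 0
which factors as (s − 1)·(3/13·s − 14/19) = 0, giving roots s = 1 and s = (14/19)/(3/13) = 182/57. Since 182/57 ≥ 1, the smallest root in [0, 1] is s = 1.)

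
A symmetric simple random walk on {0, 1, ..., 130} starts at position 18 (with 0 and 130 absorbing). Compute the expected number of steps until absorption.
E[τ | X_0 = 18] = 2016

Let v_k = E[τ | X_0 = k]. Boundary: v_0 = v_130 = 0. Recurrence: v_k = 1 + (v_{k-1} + v_{k+1})/2 for 1 ≤ k ≤ 129. The particular solution to v_k − (v_{k-1} + v_{k+1})/2 = 1 is v_k = −k^2. Adding homogeneous solution A + B k and matching boundaries gives v_k = k (130 − k). Substituting k = 18: v_18 = 18 · 112 = 2016.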